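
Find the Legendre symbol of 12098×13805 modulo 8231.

1

By multiplicativity, (12098·13805 / 8231) = (12098 / 8231)·(13805 / 8231).
First factor (12098 / 8231):
Reduce the numerator: 12098 ≡ 3867 (mod 8231), so (12098 / 8231) = (3867 / 8231).
Both 3867 ≡ 3 and 8231 ≡ 3 (mod 4), so reciprocity gives (3867 / 8231) = -(8231 / 3867). Reduce: 8231 ≡ 497 (mod 3867). Now have -(497 / 3867).
497 ≡ 1 (mod 4), so quadratic reciprocity gives (497 / 3867) = (3867 / 497). Reduce: 3867 ≡ 388 (mod 497). Now have -(388 / 497).
Factor out 2: 388 = 2^2·97. Since 497 ≡ 1 (mod 8), (2 / 497) = +1, and (2 / 497)^2 = +1. Now have -(97 / 497).
97 ≡ 1 (mod 4), so quadratic reciprocity gives (97 / 497) = (497 / 97). Reduce: 497 ≡ 12 (mod 97). Now have -(12 / 97).
Factor out 2: 12 = 2^2·3. Since 97 ≡ 1 (mod 8), (2 / 97) = +1, and (2 / 97)^2 = +1. Now have -(3 / 97).
97 ≡ 1 (mod 4), so quadratic reciprocity gives (3 / 97) = (97 / 3). Reduce: 97 ≡ 1 (mod 3). Now have -(1 / 3).
(1 / 3) = 1. Collecting the sign factors: -1.
Second factor (13805 / 8231):
Reduce the numerator: 13805 ≡ 5574 (mod 8231), so (13805 / 8231) = (5574 / 8231).
Factor out 2: 5574 = 2·2787. Since 8231 ≡ 7 (mod 8), (2 / 8231) = +1. Now have (2787 / 8231).
Both 2787 ≡ 3 and 8231 ≡ 3 (mod 4), so reciprocity gives (2787 / 8231) = -(8231 / 2787). Reduce: 8231 ≡ 2657 (mod 2787). Now have -(2657 / 2787).
2657 ≡ 1 (mod 4), so quadratic reciprocity gives (2657 / 2787) = (2787 / 2657). Reduce: 2787 ≡ 130 (mod 2657). Now have -(130 / 2657).
Factor out 2: 130 = 2·65. Since 2657 ≡ 1 (mod 8), (2 / 2657) = +1. Now have -(65 / 2657).
65 ≡ 1 (mod 4), so quadratic reciprocity gives (65 / 2657) = (2657 / 65). Reduce: 2657 ≡ 57 (mod 65). Now have -(57 / 65).
57 ≡ 1 (mod 4), so quadratic reciprocity gives (57 / 65) = (65 / 57). Reduce: 65 ≡ 8 (mod 57). Now have -(8 / 57).
Factor out 2: 8 = 2^3. Since 57 ≡ 1 (mod 8), (2 / 57) = +1, and (2 / 57)^3 = +1. Now have -(1 / 57).
(1 / 57) = 1. Collecting the sign factors: -1.
Product: (-1)·(-1) = 1.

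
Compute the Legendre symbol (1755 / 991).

-1

Reduce the numerator: 1755 ≡ 764 (mod 991), so (1755 / 991) = (764 / 991).
Factor out 2: 764 = 2^2·191. Since 991 ≡ 7 (mod 8), (2 / 991) = +1, and (2 / 991)^2 = +1. Now have (191 / 991).
Both 191 ≡ 3 and 991 ≡ 3 (mod 4), so reciprocity gives (191 / 991) = -(991 / 191). Reduce: 991 ≡ 36 (mod 191). Now have -(36 / 191).
Factor out 2: 36 = 2^2·9. Since 191 ≡ 7 (mod 8), (2 / 191) = +1, and (2 / 191)^2 = +1. Now have -(9 / 191).
9 ≡ 1 (mod 4), so quadratic reciprocity gives (9 / 191) = (191 / 9). Reduce: 191 ≡ 2 (mod 9). Now have -(2 / 9).
Factor out 2: 2 = 2. Since 9 ≡ 1 (mod 8), (2 / 9) = +1. Now have -(1 / 9).
(1 / 9) = 1. Collecting the sign factors: -1.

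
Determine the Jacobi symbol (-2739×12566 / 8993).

-1

By multiplicativity, (-2739·12566 / 8993) = (-2739 / 8993)·(12566 / 8993).
First factor (-2739 / 8993):
(-2739 / 8993)
  = (6254 / 8993)    [-2739 ≡ 6254 mod 8993]
  = (3127 / 8993)    [8993 ≡ 1 mod 8 ⇒ (2 / 8993) = +1]
  = (8993 / 3127)    [QR: 8993 ≡ 1 mod 4, sign kept]
  = (2739 / 3127)    [8993 ≡ 2739 mod 3127]
  = -(3127 / 2739)    [QR: both ≡ 3 mod 4, sign flips]
  = -(388 / 2739)    [3127 ≡ 388 mod 2739]
  = -(97 / 2739)    [2739 ≡ 3 mod 8 ⇒ (2 / 2739)^2 = +1]
  = -(2739 / 97)    [QR: 97 ≡ 1 mod 4, sign kept]
  = -(23 / 97)    [2739 ≡ 23 mod 97]
  = -(97 / 23)    [QR: 97 ≡ 1 mod 4, sign kept]
  = -(5 / 23)    [97 ≡ 5 mod 23]
  = -(23 / 5)    [QR: 5 ≡ 1 mod 4, sign kept]
  = -(3 / 5)    [23 ≡ 3 mod 5]
  = -(5 / 3)    [QR: 5 ≡ 1 mod 4, sign kept]
  = -(2 / 3)    [5 ≡ 2 mod 3]
  = (1 / 3)    [3 ≡ 3 mod 8 ⇒ (2 / 3) = -1]
  = 1    [(1 / 3) = 1]
Second factor (12566 / 8993):
(12566 / 8993)
  = (3573 / 8993)    [12566 ≡ 3573 mod 8993]
  = (8993 / 3573)    [QR: 3573 ≡ 1 mod 4, sign kept]
  = (1847 / 3573)    [8993 ≡ 1847 mod 3573]
  = (3573 / 1847)    [QR: 3573 ≡ 1 mod 4, sign kept]
  = (1726 / 1847)    [3573 ≡ 1726 mod 1847]
  = (863 / 1847)    [1847 ≡ 7 mod 8 ⇒ (2 / 1847) = +1]
  = -(1847 / 863)    [QR: both ≡ 3 mod 4, sign flips]
  = -(121 / 863)    [1847 ≡ 121 mod 863]
  = -(863 / 121)    [QR: 121 ≡ 1 mod 4, sign kept]
  = -(16 / 121)    [863 ≡ 16 mod 121]
  = -(1 / 121)    [121 ≡ 1 mod 8 ⇒ (2 / 121)^4 = +1]
  = -1    [(1 / 121) = 1]
Product: (1)·(-1) = -1.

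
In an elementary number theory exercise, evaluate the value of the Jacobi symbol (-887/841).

(-887/841)
  = (795/841)    [-887 ≡ 795 mod 841]
  = (841/795)    [QR: 841 ≡ 1 mod 4, sign kept]
  = (46/795)    [841 ≡ 46 mod 795]
  = -(23/795)    [795 ≡ 3 mod 8 ⇒ (2/795) = -1]
  = (795/23)    [QR: both ≡ 3 mod 4, sign flips]
  = (13/23)    [795 ≡ 13 mod 23]
  = (23/13)    [QR: 13 ≡ 1 mod 4, sign kept]
  = (10/13)    [23 ≡ 10 mod 13]
  = -(5/13)    [13 ≡ 5 mod 8 ⇒ (2/13) = -1]
  = -(13/5)    [QR: 5 ≡ 1 mod 4, sign kept]
  = -(3/5)    [13 ≡ 3 mod 5]
  = -(5/3)    [QR: 5 ≡ 1 mod 4, sign kept]
  = -(2/3)    [5 ≡ 2 mod 3]
  = (1/3)    [3 ≡ 3 mod 8 ⇒ (2/3) = -1]
  = 1    [(1/3) = 1]

1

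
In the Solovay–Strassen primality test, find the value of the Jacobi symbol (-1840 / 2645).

Reduce the numerator: -1840 ≡ 805 (mod 2645), so (-1840 / 2645) = (805 / 2645).
805 ≡ 1 (mod 4), so quadratic reciprocity gives (805 / 2645) = (2645 / 805). Reduce: 2645 ≡ 230 (mod 805). Now have (230 / 805).
Factor out 2: 230 = 2·115. Since 805 ≡ 5 (mod 8), (2 / 805) = -1. Now have -(115 / 805).
805 ≡ 1 (mod 4), so quadratic reciprocity gives (115 / 805) = (805 / 115). Reduce: 805 ≡ 0 (mod 115). Now have -(0 / 115).
The numerator is now 0 with denominator 115 > 1: the symbol is 0.

0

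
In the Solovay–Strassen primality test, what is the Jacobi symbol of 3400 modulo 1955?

0

(3400/1955)
  = (1445/1955)    [3400 ≡ 1445 mod 1955]
  = (1955/1445)    [QR: 1445 ≡ 1 mod 4, sign kept]
  = (510/1445)    [1955 ≡ 510 mod 1445]
  = -(255/1445)    [1445 ≡ 5 mod 8 ⇒ (2/1445) = -1]
  = -(1445/255)    [QR: 1445 ≡ 1 mod 4, sign kept]
  = -(170/255)    [1445 ≡ 170 mod 255]
  = -(85/255)    [255 ≡ 7 mod 8 ⇒ (2/255) = +1]
  = -(255/85)    [QR: 85 ≡ 1 mod 4, sign kept]
  = -(0/85)    [255 ≡ 0 mod 85]
  = 0    [numerator 0, gcd > 1]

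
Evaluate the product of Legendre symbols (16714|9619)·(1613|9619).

1

By multiplicativity, (16714·1613|9619) = (16714|9619)·(1613|9619).
First factor (16714|9619):
(16714|9619)
  = (7095|9619)    [16714 ≡ 7095 mod 9619]
  = -(9619|7095)    [QR: both ≡ 3 mod 4, sign flips]
  = -(2524|7095)    [9619 ≡ 2524 mod 7095]
  = -(631|7095)    [7095 ≡ 7 mod 8 ⇒ (2|7095)^2 = +1]
  = (7095|631)    [QR: both ≡ 3 mod 4, sign flips]
  = (154|631)    [7095 ≡ 154 mod 631]
  = (77|631)    [631 ≡ 7 mod 8 ⇒ (2|631) = +1]
  = (631|77)    [QR: 77 ≡ 1 mod 4, sign kept]
  = (15|77)    [631 ≡ 15 mod 77]
  = (77|15)    [QR: 77 ≡ 1 mod 4, sign kept]
  = (2|15)    [77 ≡ 2 mod 15]
  = (1|15)    [15 ≡ 7 mod 8 ⇒ (2|15) = +1]
  = 1    [(1|15) = 1]
Second factor (1613|9619):
(1613|9619)
  = (9619|1613)    [QR: 1613 ≡ 1 mod 4, sign kept]
  = (1554|1613)    [9619 ≡ 1554 mod 1613]
  = -(777|1613)    [1613 ≡ 5 mod 8 ⇒ (2|1613) = -1]
  = -(1613|777)    [QR: 777 ≡ 1 mod 4, sign kept]
  = -(59|777)    [1613 ≡ 59 mod 777]
  = -(777|59)    [QR: 777 ≡ 1 mod 4, sign kept]
  = -(10|59)    [777 ≡ 10 mod 59]
  = (5|59)    [59 ≡ 3 mod 8 ⇒ (2|59) = -1]
  = (59|5)    [QR: 5 ≡ 1 mod 4, sign kept]
  = (4|5)    [59 ≡ 4 mod 5]
  = (1|5)    [5 ≡ 5 mod 8 ⇒ (2|5)^2 = +1]
  = 1    [(1|5) = 1]
Product: (1)·(1) = 1.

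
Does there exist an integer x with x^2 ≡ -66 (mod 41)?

yes

Reduce the numerator: -66 ≡ 16 (mod 41), so (-66|41) = (16|41).
Factor out 2: 16 = 2^4. Since 41 ≡ 1 (mod 8), (2|41) = +1, and (2|41)^4 = +1. Now have (1|41).
(1|41) = 1. Collecting the sign factors: 1.
The Legendre symbol is 1, so x^2 ≡ -66 (mod 41) has solution.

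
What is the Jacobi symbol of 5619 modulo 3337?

-1

Reduce the numerator: 5619 ≡ 2282 (mod 3337), so (5619/3337) = (2282/3337).
Factor out 2: 2282 = 2·1141. Since 3337 ≡ 1 (mod 8), (2/3337) = +1. Now have (1141/3337).
1141 ≡ 1 (mod 4), so quadratic reciprocity gives (1141/3337) = (3337/1141). Reduce: 3337 ≡ 1055 (mod 1141). Now have (1055/1141).
1141 ≡ 1 (mod 4), so quadratic reciprocity gives (1055/1141) = (1141/1055). Reduce: 1141 ≡ 86 (mod 1055). Now have (86/1055).
Factor out 2: 86 = 2·43. Since 1055 ≡ 7 (mod 8), (2/1055) = +1. Now have (43/1055).
Both 43 ≡ 3 and 1055 ≡ 3 (mod 4), so reciprocity gives (43/1055) = -(1055/43). Reduce: 1055 ≡ 23 (mod 43). Now have -(23/43).
Both 23 ≡ 3 and 43 ≡ 3 (mod 4), so reciprocity gives (23/43) = -(43/23). Reduce: 43 ≡ 20 (mod 23). Now have (20/23).
Factor out 2: 20 = 2^2·5. Since 23 ≡ 7 (mod 8), (2/23) = +1, and (2/23)^2 = +1. Now have (5/23).
5 ≡ 1 (mod 4), so quadratic reciprocity gives (5/23) = (23/5). Reduce: 23 ≡ 3 (mod 5). Now have (3/5).
5 ≡ 1 (mod 4), so quadratic reciprocity gives (3/5) = (5/3). Reduce: 5 ≡ 2 (mod 3). Now have (2/3).
Factor out 2: 2 = 2. Since 3 ≡ 3 (mod 8), (2/3) = -1. Now have -(1/3).
(1/3) = 1. Collecting the sign factors: -1.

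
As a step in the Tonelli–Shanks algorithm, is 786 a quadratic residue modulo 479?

yes

(786/479)
  = (307/479)    [786 ≡ 307 mod 479]
  = -(479/307)    [QR: both ≡ 3 mod 4, sign flips]
  = -(172/307)    [479 ≡ 172 mod 307]
  = -(43/307)    [307 ≡ 3 mod 8 ⇒ (2/307)^2 = +1]
  = (307/43)    [QR: both ≡ 3 mod 4, sign flips]
  = (6/43)    [307 ≡ 6 mod 43]
  = -(3/43)    [43 ≡ 3 mod 8 ⇒ (2/43) = -1]
  = (43/3)    [QR: both ≡ 3 mod 4, sign flips]
  = (1/3)    [43 ≡ 1 mod 3]
  = 1    [(1/3) = 1]
(786/479) = 1, and 479 is prime, so 786 is a quadratic residue mod 479.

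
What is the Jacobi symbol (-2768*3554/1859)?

1

By multiplicativity, (-2768·3554/1859) = (-2768/1859)·(3554/1859).
First factor (-2768/1859):
Reduce the numerator: -2768 ≡ 950 (mod 1859), so (-2768/1859) = (950/1859).
Factor out 2: 950 = 2·475. Since 1859 ≡ 3 (mod 8), (2/1859) = -1. Now have -(475/1859).
Both 475 ≡ 3 and 1859 ≡ 3 (mod 4), so reciprocity gives (475/1859) = -(1859/475). Reduce: 1859 ≡ 434 (mod 475). Now have (434/475).
Factor out 2: 434 = 2·217. Since 475 ≡ 3 (mod 8), (2/475) = -1. Now have -(217/475).
217 ≡ 1 (mod 4), so quadratic reciprocity gives (217/475) = (475/217). Reduce: 475 ≡ 41 (mod 217). Now have -(41/217).
41 ≡ 1 (mod 4), so quadratic reciprocity gives (41/217) = (217/41). Reduce: 217 ≡ 12 (mod 41). Now have -(12/41).
Factor out 2: 12 = 2^2·3. Since 41 ≡ 1 (mod 8), (2/41) = +1, and (2/41)^2 = +1. Now have -(3/41).
41 ≡ 1 (mod 4), so quadratic reciprocity gives (3/41) = (41/3). Reduce: 41 ≡ 2 (mod 3). Now have -(2/3).
Factor out 2: 2 = 2. Since 3 ≡ 3 (mod 8), (2/3) = -1. Now have (1/3).
(1/3) = 1. Collecting the sign factors: 1.
Second factor (3554/1859):
Reduce the numerator: 3554 ≡ 1695 (mod 1859), so (3554/1859) = (1695/1859).
Both 1695 ≡ 3 and 1859 ≡ 3 (mod 4), so reciprocity gives (1695/1859) = -(1859/1695). Reduce: 1859 ≡ 164 (mod 1695). Now have -(164/1695).
Factor out 2: 164 = 2^2·41. Since 1695 ≡ 7 (mod 8), (2/1695) = +1, and (2/1695)^2 = +1. Now have -(41/1695).
41 ≡ 1 (mod 4), so quadratic reciprocity gives (41/1695) = (1695/41). Reduce: 1695 ≡ 14 (mod 41). Now have -(14/41).
Factor out 2: 14 = 2·7. Since 41 ≡ 1 (mod 8), (2/41) = +1. Now have -(7/41).
41 ≡ 1 (mod 4), so quadratic reciprocity gives (7/41) = (41/7). Reduce: 41 ≡ 6 (mod 7). Now have -(6/7).
Factor out 2: 6 = 2·3. Since 7 ≡ 7 (mod 8), (2/7) = +1. Now have -(3/7).
Both 3 ≡ 3 and 7 ≡ 3 (mod 4), so reciprocity gives (3/7) = -(7/3). Reduce: 7 ≡ 1 (mod 3). Now have (1/3).
(1/3) = 1. Collecting the sign factors: 1.
Product: (1)·(1) = 1.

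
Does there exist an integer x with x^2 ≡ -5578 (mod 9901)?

Reduce the numerator: -5578 ≡ 4323 (mod 9901), so (-5578/9901) = (4323/9901).
9901 ≡ 1 (mod 4), so quadratic reciprocity gives (4323/9901) = (9901/4323). Reduce: 9901 ≡ 1255 (mod 4323). Now have (1255/4323).
Both 1255 ≡ 3 and 4323 ≡ 3 (mod 4), so reciprocity gives (1255/4323) = -(4323/1255). Reduce: 4323 ≡ 558 (mod 1255). Now have -(558/1255).
Factor out 2: 558 = 2·279. Since 1255 ≡ 7 (mod 8), (2/1255) = +1. Now have -(279/1255).
Both 279 ≡ 3 and 1255 ≡ 3 (mod 4), so reciprocity gives (279/1255) = -(1255/279). Reduce: 1255 ≡ 139 (mod 279). Now have (139/279).
Both 139 ≡ 3 and 279 ≡ 3 (mod 4), so reciprocity gives (139/279) = -(279/139). Reduce: 279 ≡ 1 (mod 139). Now have -(1/139).
(1/139) = 1. Collecting the sign factors: -1.
The Legendre symbol is -1, so x^2 ≡ -5578 (mod 9901) has no solution.

no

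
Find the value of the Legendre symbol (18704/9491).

1

(18704/9491)
  = (9213/9491)    [18704 ≡ 9213 mod 9491]
  = (9491/9213)    [QR: 9213 ≡ 1 mod 4, sign kept]
  = (278/9213)    [9491 ≡ 278 mod 9213]
  = -(139/9213)    [9213 ≡ 5 mod 8 ⇒ (2/9213) = -1]
  = -(9213/139)    [QR: 9213 ≡ 1 mod 4, sign kept]
  = -(39/139)    [9213 ≡ 39 mod 139]
  = (139/39)    [QR: both ≡ 3 mod 4, sign flips]
  = (22/39)    [139 ≡ 22 mod 39]
  = (11/39)    [39 ≡ 7 mod 8 ⇒ (2/39) = +1]
  = -(39/11)    [QR: both ≡ 3 mod 4, sign flips]
  = -(6/11)    [39 ≡ 6 mod 11]
  = (3/11)    [11 ≡ 3 mod 8 ⇒ (2/11) = -1]
  = -(11/3)    [QR: both ≡ 3 mod 4, sign flips]
  = -(2/3)    [11 ≡ 2 mod 3]
  = (1/3)    [3 ≡ 3 mod 8 ⇒ (2/3) = -1]
  = 1    [(1/3) = 1]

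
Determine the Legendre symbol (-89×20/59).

By multiplicativity, (-89·20/59) = (-89/59)·(20/59).
First factor (-89/59):
(-89/59)
  = (29/59)    [-89 ≡ 29 mod 59]
  = (59/29)    [QR: 29 ≡ 1 mod 4, sign kept]
  = (1/29)    [59 ≡ 1 mod 29]
  = 1    [(1/29) = 1]
Second factor (20/59):
(20/59)
  = (5/59)    [59 ≡ 3 mod 8 ⇒ (2/59)^2 = +1]
  = (59/5)    [QR: 5 ≡ 1 mod 4, sign kept]
  = (4/5)    [59 ≡ 4 mod 5]
  = (1/5)    [5 ≡ 5 mod 8 ⇒ (2/5)^2 = +1]
  = 1    [(1/5) = 1]
Product: (1)·(1) = 1.

1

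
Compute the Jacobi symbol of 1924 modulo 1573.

Reduce the numerator: 1924 ≡ 351 (mod 1573), so (1924/1573) = (351/1573).
1573 ≡ 1 (mod 4), so quadratic reciprocity gives (351/1573) = (1573/351). Reduce: 1573 ≡ 169 (mod 351). Now have (169/351).
169 ≡ 1 (mod 4), so quadratic reciprocity gives (169/351) = (351/169). Reduce: 351 ≡ 13 (mod 169). Now have (13/169).
13 ≡ 1 (mod 4), so quadratic reciprocity gives (13/169) = (169/13). Reduce: 169 ≡ 0 (mod 13). Now have (0/13).
The numerator is now 0 with denominator 13 > 1: the symbol is 0.

0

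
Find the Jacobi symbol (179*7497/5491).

By multiplicativity, (179·7497/5491) = (179/5491)·(7497/5491).
First factor (179/5491):
(179/5491)
  = -(5491/179)    [QR: both ≡ 3 mod 4, sign flips]
  = -(121/179)    [5491 ≡ 121 mod 179]
  = -(179/121)    [QR: 121 ≡ 1 mod 4, sign kept]
  = -(58/121)    [179 ≡ 58 mod 121]
  = -(29/121)    [121 ≡ 1 mod 8 ⇒ (2/121) = +1]
  = -(121/29)    [QR: 29 ≡ 1 mod 4, sign kept]
  = -(5/29)    [121 ≡ 5 mod 29]
  = -(29/5)    [QR: 5 ≡ 1 mod 4, sign kept]
  = -(4/5)    [29 ≡ 4 mod 5]
  = -(1/5)    [5 ≡ 5 mod 8 ⇒ (2/5)^2 = +1]
  = -1    [(1/5) = 1]
Second factor (7497/5491):
(7497/5491)
  = (2006/5491)    [7497 ≡ 2006 mod 5491]
  = -(1003/5491)    [5491 ≡ 3 mod 8 ⇒ (2/5491) = -1]
  = (5491/1003)    [QR: both ≡ 3 mod 4, sign flips]
  = (476/1003)    [5491 ≡ 476 mod 1003]
  = (119/1003)    [1003 ≡ 3 mod 8 ⇒ (2/1003)^2 = +1]
  = -(1003/119)    [QR: both ≡ 3 mod 4, sign flips]
  = -(51/119)    [1003 ≡ 51 mod 119]
  = (119/51)    [QR: both ≡ 3 mod 4, sign flips]
  = (17/51)    [119 ≡ 17 mod 51]
  = (51/17)    [QR: 17 ≡ 1 mod 4, sign kept]
  = (0/17)    [51 ≡ 0 mod 17]
  = 0    [numerator 0, gcd > 1]
Product: (-1)·(0) = 0.

0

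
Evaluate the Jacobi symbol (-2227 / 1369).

(-2227 / 1369)
  = (2227 / 1369)    [1369 ≡ 1 mod 4 ⇒ (-1 / 1369) = +1]
  = (858 / 1369)    [2227 ≡ 858 mod 1369]
  = (429 / 1369)    [1369 ≡ 1 mod 8 ⇒ (2 / 1369) = +1]
  = (1369 / 429)    [QR: 429 ≡ 1 mod 4, sign kept]
  = (82 / 429)    [1369 ≡ 82 mod 429]
  = -(41 / 429)    [429 ≡ 5 mod 8 ⇒ (2 / 429) = -1]
  = -(429 / 41)    [QR: 41 ≡ 1 mod 4, sign kept]
  = -(19 / 41)    [429 ≡ 19 mod 41]
  = -(41 / 19)    [QR: 41 ≡ 1 mod 4, sign kept]
  = -(3 / 19)    [41 ≡ 3 mod 19]
  = (19 / 3)    [QR: both ≡ 3 mod 4, sign flips]
  = (1 / 3)    [19 ≡ 1 mod 3]
  = 1    [(1 / 3) = 1]

1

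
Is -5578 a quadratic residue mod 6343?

(-5578/6343)
  = (765/6343)    [-5578 ≡ 765 mod 6343]
  = (6343/765)    [QR: 765 ≡ 1 mod 4, sign kept]
  = (223/765)    [6343 ≡ 223 mod 765]
  = (765/223)    [QR: 765 ≡ 1 mod 4, sign kept]
  = (96/223)    [765 ≡ 96 mod 223]
  = (3/223)    [223 ≡ 7 mod 8 ⇒ (2/223)^5 = +1]
  = -(223/3)    [QR: both ≡ 3 mod 4, sign flips]
  = -(1/3)    [223 ≡ 1 mod 3]
  = -1    [(1/3) = 1]
(-5578/6343) = -1, and 6343 is prime, so -5578 is not a quadratic residue mod 6343.

no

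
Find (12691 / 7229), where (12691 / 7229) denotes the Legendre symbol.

(12691 / 7229)
  = (5462 / 7229)    [12691 ≡ 5462 mod 7229]
  = -(2731 / 7229)    [7229 ≡ 5 mod 8 ⇒ (2 / 7229) = -1]
  = -(7229 / 2731)    [QR: 7229 ≡ 1 mod 4, sign kept]
  = -(1767 / 2731)    [7229 ≡ 1767 mod 2731]
  = (2731 / 1767)    [QR: both ≡ 3 mod 4, sign flips]
  = (964 / 1767)    [2731 ≡ 964 mod 1767]
  = (241 / 1767)    [1767 ≡ 7 mod 8 ⇒ (2 / 1767)^2 = +1]
  = (1767 / 241)    [QR: 241 ≡ 1 mod 4, sign kept]
  = (80 / 241)    [1767 ≡ 80 mod 241]
  = (5 / 241)    [241 ≡ 1 mod 8 ⇒ (2 / 241)^4 = +1]
  = (241 / 5)    [QR: 5 ≡ 1 mod 4, sign kept]
  = (1 / 5)    [241 ≡ 1 mod 5]
  = 1    [(1 / 5) = 1]

1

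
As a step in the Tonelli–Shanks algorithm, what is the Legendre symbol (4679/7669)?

1

(4679/7669)
  = (7669/4679)    [QR: 7669 ≡ 1 mod 4, sign kept]
  = (2990/4679)    [7669 ≡ 2990 mod 4679]
  = (1495/4679)    [4679 ≡ 7 mod 8 ⇒ (2/4679) = +1]
  = -(4679/1495)    [QR: both ≡ 3 mod 4, sign flips]
  = -(194/1495)    [4679 ≡ 194 mod 1495]
  = -(97/1495)    [1495 ≡ 7 mod 8 ⇒ (2/1495) = +1]
  = -(1495/97)    [QR: 97 ≡ 1 mod 4, sign kept]
  = -(40/97)    [1495 ≡ 40 mod 97]
  = -(5/97)    [97 ≡ 1 mod 8 ⇒ (2/97)^3 = +1]
  = -(97/5)    [QR: 5 ≡ 1 mod 4, sign kept]
  = -(2/5)    [97 ≡ 2 mod 5]
  = (1/5)    [5 ≡ 5 mod 8 ⇒ (2/5) = -1]
  = 1    [(1/5) = 1]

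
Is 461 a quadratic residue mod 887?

(461/887)
  = (887/461)    [QR: 461 ≡ 1 mod 4, sign kept]
  = (426/461)    [887 ≡ 426 mod 461]
  = -(213/461)    [461 ≡ 5 mod 8 ⇒ (2/461) = -1]
  = -(461/213)    [QR: 213 ≡ 1 mod 4, sign kept]
  = -(35/213)    [461 ≡ 35 mod 213]
  = -(213/35)    [QR: 213 ≡ 1 mod 4, sign kept]
  = -(3/35)    [213 ≡ 3 mod 35]
  = (35/3)    [QR: both ≡ 3 mod 4, sign flips]
  = (2/3)    [35 ≡ 2 mod 3]
  = -(1/3)    [3 ≡ 3 mod 8 ⇒ (2/3) = -1]
  = -1    [(1/3) = 1]
The Legendre symbol is -1, so x^2 ≡ 461 (mod 887) has no solution.

no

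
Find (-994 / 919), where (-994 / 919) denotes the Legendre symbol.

1

(-994 / 919)
  = -(994 / 919)    [919 ≡ 3 mod 4 ⇒ (-1 / 919) = -1]
  = -(75 / 919)    [994 ≡ 75 mod 919]
  = (919 / 75)    [QR: both ≡ 3 mod 4, sign flips]
  = (19 / 75)    [919 ≡ 19 mod 75]
  = -(75 / 19)    [QR: both ≡ 3 mod 4, sign flips]
  = -(18 / 19)    [75 ≡ 18 mod 19]
  = (9 / 19)    [19 ≡ 3 mod 8 ⇒ (2 / 19) = -1]
  = (19 / 9)    [QR: 9 ≡ 1 mod 4, sign kept]
  = (1 / 9)    [19 ≡ 1 mod 9]
  = 1    [(1 / 9) = 1]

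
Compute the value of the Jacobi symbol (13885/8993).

Reduce the numerator: 13885 ≡ 4892 (mod 8993), so (13885/8993) = (4892/8993).
Factor out 2: 4892 = 2^2·1223. Since 8993 ≡ 1 (mod 8), (2/8993) = +1, and (2/8993)^2 = +1. Now have (1223/8993).
8993 ≡ 1 (mod 4), so quadratic reciprocity gives (1223/8993) = (8993/1223). Reduce: 8993 ≡ 432 (mod 1223). Now have (432/1223).
Factor out 2: 432 = 2^4·27. Since 1223 ≡ 7 (mod 8), (2/1223) = +1, and (2/1223)^4 = +1. Now have (27/1223).
Both 27 ≡ 3 and 1223 ≡ 3 (mod 4), so reciprocity gives (27/1223) = -(1223/27). Reduce: 1223 ≡ 8 (mod 27). Now have -(8/27).
Factor out 2: 8 = 2^3. Since 27 ≡ 3 (mod 8), (2/27) = -1, and (2/27)^3 = -1. Now have (1/27).
(1/27) = 1. Collecting the sign factors: 1.

1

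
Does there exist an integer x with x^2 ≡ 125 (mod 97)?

Reduce the numerator: 125 ≡ 28 (mod 97), so (125/97) = (28/97).
Factor out 2: 28 = 2^2·7. Since 97 ≡ 1 (mod 8), (2/97) = +1, and (2/97)^2 = +1. Now have (7/97).
97 ≡ 1 (mod 4), so quadratic reciprocity gives (7/97) = (97/7). Reduce: 97 ≡ 6 (mod 7). Now have (6/7).
Factor out 2: 6 = 2·3. Since 7 ≡ 7 (mod 8), (2/7) = +1. Now have (3/7).
Both 3 ≡ 3 and 7 ≡ 3 (mod 4), so reciprocity gives (3/7) = -(7/3). Reduce: 7 ≡ 1 (mod 3). Now have -(1/3).
(1/3) = 1. Collecting the sign factors: -1.
(125/97) = -1, and 97 is prime, so 125 is not a quadratic residue mod 97.

no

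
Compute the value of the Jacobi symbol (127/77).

(127/77)
  = (50/77)    [127 ≡ 50 mod 77]
  = -(25/77)    [77 ≡ 5 mod 8 ⇒ (2/77) = -1]
  = -(77/25)    [QR: 25 ≡ 1 mod 4, sign kept]
  = -(2/25)    [77 ≡ 2 mod 25]
  = -(1/25)    [25 ≡ 1 mod 8 ⇒ (2/25) = +1]
  = -1    [(1/25) = 1]

-1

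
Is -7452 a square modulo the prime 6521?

(-7452/6521)
  = (5590/6521)    [-7452 ≡ 5590 mod 6521]
  = (2795/6521)    [6521 ≡ 1 mod 8 ⇒ (2/6521) = +1]
  = (6521/2795)    [QR: 6521 ≡ 1 mod 4, sign kept]
  = (931/2795)    [6521 ≡ 931 mod 2795]
  = -(2795/931)    [QR: both ≡ 3 mod 4, sign flips]
  = -(2/931)    [2795 ≡ 2 mod 931]
  = (1/931)    [931 ≡ 3 mod 8 ⇒ (2/931) = -1]
  = 1    [(1/931) = 1]
(-7452/6521) = 1, and 6521 is prime, so -7452 is a quadratic residue mod 6521.

yes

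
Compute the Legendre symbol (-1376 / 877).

(-1376 / 877)
  = (1376 / 877)    [877 ≡ 1 mod 4 ⇒ (-1 / 877) = +1]
  = (499 / 877)    [1376 ≡ 499 mod 877]
  = (877 / 499)    [QR: 877 ≡ 1 mod 4, sign kept]
  = (378 / 499)    [877 ≡ 378 mod 499]
  = -(189 / 499)    [499 ≡ 3 mod 8 ⇒ (2 / 499) = -1]
  = -(499 / 189)    [QR: 189 ≡ 1 mod 4, sign kept]
  = -(121 / 189)    [499 ≡ 121 mod 189]
  = -(189 / 121)    [QR: 121 ≡ 1 mod 4, sign kept]
  = -(68 / 121)    [189 ≡ 68 mod 121]
  = -(17 / 121)    [121 ≡ 1 mod 8 ⇒ (2 / 121)^2 = +1]
  = -(121 / 17)    [QR: 17 ≡ 1 mod 4, sign kept]
  = -(2 / 17)    [121 ≡ 2 mod 17]
  = -(1 / 17)    [17 ≡ 1 mod 8 ⇒ (2 / 17) = +1]
  = -1    [(1 / 17) = 1]

-1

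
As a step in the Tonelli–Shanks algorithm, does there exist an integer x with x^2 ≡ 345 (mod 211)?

Reduce the numerator: 345 ≡ 134 (mod 211), so (345/211) = (134/211).
Factor out 2: 134 = 2·67. Since 211 ≡ 3 (mod 8), (2/211) = -1. Now have -(67/211).
Both 67 ≡ 3 and 211 ≡ 3 (mod 4), so reciprocity gives (67/211) = -(211/67). Reduce: 211 ≡ 10 (mod 67). Now have (10/67).
Factor out 2: 10 = 2·5. Since 67 ≡ 3 (mod 8), (2/67) = -1. Now have -(5/67).
5 ≡ 1 (mod 4), so quadratic reciprocity gives (5/67) = (67/5). Reduce: 67 ≡ 2 (mod 5). Now have -(2/5).
Factor out 2: 2 = 2. Since 5 ≡ 5 (mod 8), (2/5) = -1. Now have (1/5).
(1/5) = 1. Collecting the sign factors: 1.
The Legendre symbol is 1, so x^2 ≡ 345 (mod 211) has solution.

yes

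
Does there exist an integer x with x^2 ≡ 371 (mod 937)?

(371/937)
  = (937/371)    [QR: 937 ≡ 1 mod 4, sign kept]
  = (195/371)    [937 ≡ 195 mod 371]
  = -(371/195)    [QR: both ≡ 3 mod 4, sign flips]
  = -(176/195)    [371 ≡ 176 mod 195]
  = -(11/195)    [195 ≡ 3 mod 8 ⇒ (2/195)^4 = +1]
  = (195/11)    [QR: both ≡ 3 mod 4, sign flips]
  = (8/11)    [195 ≡ 8 mod 11]
  = -(1/11)    [11 ≡ 3 mod 8 ⇒ (2/11)^3 = -1]
  = -1    [(1/11) = 1]
(371/937) = -1, and 937 is prime, so 371 is not a quadratic residue mod 937.

no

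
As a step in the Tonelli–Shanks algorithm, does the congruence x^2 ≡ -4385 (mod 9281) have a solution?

yes

(-4385/9281)
  = (4896/9281)    [-4385 ≡ 4896 mod 9281]
  = (153/9281)    [9281 ≡ 1 mod 8 ⇒ (2/9281)^5 = +1]
  = (9281/153)    [QR: 153 ≡ 1 mod 4, sign kept]
  = (101/153)    [9281 ≡ 101 mod 153]
  = (153/101)    [QR: 101 ≡ 1 mod 4, sign kept]
  = (52/101)    [153 ≡ 52 mod 101]
  = (13/101)    [101 ≡ 5 mod 8 ⇒ (2/101)^2 = +1]
  = (101/13)    [QR: 13 ≡ 1 mod 4, sign kept]
  = (10/13)    [101 ≡ 10 mod 13]
  = -(5/13)    [13 ≡ 5 mod 8 ⇒ (2/13) = -1]
  = -(13/5)    [QR: 5 ≡ 1 mod 4, sign kept]
  = -(3/5)    [13 ≡ 3 mod 5]
  = -(5/3)    [QR: 5 ≡ 1 mod 4, sign kept]
  = -(2/3)    [5 ≡ 2 mod 3]
  = (1/3)    [3 ≡ 3 mod 8 ⇒ (2/3) = -1]
  = 1    [(1/3) = 1]
(-4385/9281) = 1, and 9281 is prime, so -4385 is a quadratic residue mod 9281.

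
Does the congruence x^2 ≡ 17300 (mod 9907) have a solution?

(17300/9907)
  = (7393/9907)    [17300 ≡ 7393 mod 9907]
  = (9907/7393)    [QR: 7393 ≡ 1 mod 4, sign kept]
  = (2514/7393)    [9907 ≡ 2514 mod 7393]
  = (1257/7393)    [7393 ≡ 1 mod 8 ⇒ (2/7393) = +1]
  = (7393/1257)    [QR: 1257 ≡ 1 mod 4, sign kept]
  = (1108/1257)    [7393 ≡ 1108 mod 1257]
  = (277/1257)    [1257 ≡ 1 mod 8 ⇒ (2/1257)^2 = +1]
  = (1257/277)    [QR: 277 ≡ 1 mod 4, sign kept]
  = (149/277)    [1257 ≡ 149 mod 277]
  = (277/149)    [QR: 149 ≡ 1 mod 4, sign kept]
  = (128/149)    [277 ≡ 128 mod 149]
  = -(1/149)    [149 ≡ 5 mod 8 ⇒ (2/149)^7 = -1]
  = -1    [(1/149) = 1]
(17300/9907) = -1, and 9907 is prime, so 17300 is not a quadratic residue mod 9907.

no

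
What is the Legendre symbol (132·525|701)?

By multiplicativity, (132·525|701) = (132|701)·(525|701).
First factor (132|701):
Factor out 2: 132 = 2^2·33. Since 701 ≡ 5 (mod 8), (2|701) = -1, and (2|701)^2 = +1. Now have (33|701).
33 ≡ 1 (mod 4), so quadratic reciprocity gives (33|701) = (701|33). Reduce: 701 ≡ 8 (mod 33). Now have (8|33).
Factor out 2: 8 = 2^3. Since 33 ≡ 1 (mod 8), (2|33) = +1, and (2|33)^3 = +1. Now have (1|33).
(1|33) = 1. Collecting the sign factors: 1.
Second factor (525|701):
525 ≡ 1 (mod 4), so quadratic reciprocity gives (525|701) = (701|525). Reduce: 701 ≡ 176 (mod 525). Now have (176|525).
Factor out 2: 176 = 2^4·11. Since 525 ≡ 5 (mod 8), (2|525) = -1, and (2|525)^4 = +1. Now have (11|525).
525 ≡ 1 (mod 4), so quadratic reciprocity gives (11|525) = (525|11). Reduce: 525 ≡ 8 (mod 11). Now have (8|11).
Factor out 2: 8 = 2^3. Since 11 ≡ 3 (mod 8), (2|11) = -1, and (2|11)^3 = -1. Now have -(1|11).
(1|11) = 1. Collecting the sign factors: -1.
Product: (1)·(-1) = -1.

-1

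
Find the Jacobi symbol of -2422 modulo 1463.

Pull out -1: (-2422|1463) = (-1|1463)·(2422|1463). Since 1463 ≡ 3 (mod 4), (-1|1463) = -1. Now have -(2422|1463).
Reduce the numerator: 2422 ≡ 959 (mod 1463), so (2422|1463) = (959|1463).
Both 959 ≡ 3 and 1463 ≡ 3 (mod 4), so reciprocity gives (959|1463) = -(1463|959). Reduce: 1463 ≡ 504 (mod 959). Now have (504|959).
Factor out 2: 504 = 2^3·63. Since 959 ≡ 7 (mod 8), (2|959) = +1, and (2|959)^3 = +1. Now have (63|959).
Both 63 ≡ 3 and 959 ≡ 3 (mod 4), so reciprocity gives (63|959) = -(959|63). Reduce: 959 ≡ 14 (mod 63). Now have -(14|63).
Factor out 2: 14 = 2·7. Since 63 ≡ 7 (mod 8), (2|63) = +1. Now have -(7|63).
Both 7 ≡ 3 and 63 ≡ 3 (mod 4), so reciprocity gives (7|63) = -(63|7). Reduce: 63 ≡ 0 (mod 7). Now have (0|7).
The numerator is now 0 with denominator 7 > 1: the symbol is 0.

0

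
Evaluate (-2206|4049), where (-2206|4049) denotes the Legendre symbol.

Reduce the numerator: -2206 ≡ 1843 (mod 4049), so (-2206|4049) = (1843|4049).
4049 ≡ 1 (mod 4), so quadratic reciprocity gives (1843|4049) = (4049|1843). Reduce: 4049 ≡ 363 (mod 1843). Now have (363|1843).
Both 363 ≡ 3 and 1843 ≡ 3 (mod 4), so reciprocity gives (363|1843) = -(1843|363). Reduce: 1843 ≡ 28 (mod 363). Now have -(28|363).
Factor out 2: 28 = 2^2·7. Since 363 ≡ 3 (mod 8), (2|363) = -1, and (2|363)^2 = +1. Now have -(7|363).
Both 7 ≡ 3 and 363 ≡ 3 (mod 4), so reciprocity gives (7|363) = -(363|7). Reduce: 363 ≡ 6 (mod 7). Now have (6|7).
Factor out 2: 6 = 2·3. Since 7 ≡ 7 (mod 8), (2|7) = +1. Now have (3|7).
Both 3 ≡ 3 and 7 ≡ 3 (mod 4), so reciprocity gives (3|7) = -(7|3). Reduce: 7 ≡ 1 (mod 3). Now have -(1|3).
(1|3) = 1. Collecting the sign factors: -1.

-1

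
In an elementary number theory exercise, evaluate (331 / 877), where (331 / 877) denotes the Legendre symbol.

(331 / 877)
  = (877 / 331)    [QR: 877 ≡ 1 mod 4, sign kept]
  = (215 / 331)    [877 ≡ 215 mod 331]
  = -(331 / 215)    [QR: both ≡ 3 mod 4, sign flips]
  = -(116 / 215)    [331 ≡ 116 mod 215]
  = -(29 / 215)    [215 ≡ 7 mod 8 ⇒ (2 / 215)^2 = +1]
  = -(215 / 29)    [QR: 29 ≡ 1 mod 4, sign kept]
  = -(12 / 29)    [215 ≡ 12 mod 29]
  = -(3 / 29)    [29 ≡ 5 mod 8 ⇒ (2 / 29)^2 = +1]
  = -(29 / 3)    [QR: 29 ≡ 1 mod 4, sign kept]
  = -(2 / 3)    [29 ≡ 2 mod 3]
  = (1 / 3)    [3 ≡ 3 mod 8 ⇒ (2 / 3) = -1]
  = 1    [(1 / 3) = 1]

1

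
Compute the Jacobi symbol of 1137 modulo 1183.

-1

1137 ≡ 1 (mod 4), so quadratic reciprocity gives (1137|1183) = (1183|1137). Reduce: 1183 ≡ 46 (mod 1137). Now have (46|1137).
Factor out 2: 46 = 2·23. Since 1137 ≡ 1 (mod 8), (2|1137) = +1. Now have (23|1137).
1137 ≡ 1 (mod 4), so quadratic reciprocity gives (23|1137) = (1137|23). Reduce: 1137 ≡ 10 (mod 23). Now have (10|23).
Factor out 2: 10 = 2·5. Since 23 ≡ 7 (mod 8), (2|23) = +1. Now have (5|23).
5 ≡ 1 (mod 4), so quadratic reciprocity gives (5|23) = (23|5). Reduce: 23 ≡ 3 (mod 5). Now have (3|5).
5 ≡ 1 (mod 4), so quadratic reciprocity gives (3|5) = (5|3). Reduce: 5 ≡ 2 (mod 3). Now have (2|3).
Factor out 2: 2 = 2. Since 3 ≡ 3 (mod 8), (2|3) = -1. Now have -(1|3).
(1|3) = 1. Collecting the sign factors: -1.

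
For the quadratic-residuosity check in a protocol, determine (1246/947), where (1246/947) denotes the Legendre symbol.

1

(1246/947)
  = (299/947)    [1246 ≡ 299 mod 947]
  = -(947/299)    [QR: both ≡ 3 mod 4, sign flips]
  = -(50/299)    [947 ≡ 50 mod 299]
  = (25/299)    [299 ≡ 3 mod 8 ⇒ (2/299) = -1]
  = (299/25)    [QR: 25 ≡ 1 mod 4, sign kept]
  = (24/25)    [299 ≡ 24 mod 25]
  = (3/25)    [25 ≡ 1 mod 8 ⇒ (2/25)^3 = +1]
  = (25/3)    [QR: 25 ≡ 1 mod 4, sign kept]
  = (1/3)    [25 ≡ 1 mod 3]
  = 1    [(1/3) = 1]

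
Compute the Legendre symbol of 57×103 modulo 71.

1

By multiplicativity, (57·103/71) = (57/71)·(103/71).
First factor (57/71):
(57/71)
  = (71/57)    [QR: 57 ≡ 1 mod 4, sign kept]
  = (14/57)    [71 ≡ 14 mod 57]
  = (7/57)    [57 ≡ 1 mod 8 ⇒ (2/57) = +1]
  = (57/7)    [QR: 57 ≡ 1 mod 4, sign kept]
  = (1/7)    [57 ≡ 1 mod 7]
  = 1    [(1/7) = 1]
Second factor (103/71):
(103/71)
  = (32/71)    [103 ≡ 32 mod 71]
  = (1/71)    [71 ≡ 7 mod 8 ⇒ (2/71)^5 = +1]
  = 1    [(1/71) = 1]
Product: (1)·(1) = 1.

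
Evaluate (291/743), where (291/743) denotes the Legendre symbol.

1

(291/743)
  = -(743/291)    [QR: both ≡ 3 mod 4, sign flips]
  = -(161/291)    [743 ≡ 161 mod 291]
  = -(291/161)    [QR: 161 ≡ 1 mod 4, sign kept]
  = -(130/161)    [291 ≡ 130 mod 161]
  = -(65/161)    [161 ≡ 1 mod 8 ⇒ (2/161) = +1]
  = -(161/65)    [QR: 65 ≡ 1 mod 4, sign kept]
  = -(31/65)    [161 ≡ 31 mod 65]
  = -(65/31)    [QR: 65 ≡ 1 mod 4, sign kept]
  = -(3/31)    [65 ≡ 3 mod 31]
  = (31/3)    [QR: both ≡ 3 mod 4, sign flips]
  = (1/3)    [31 ≡ 1 mod 3]
  = 1    [(1/3) = 1]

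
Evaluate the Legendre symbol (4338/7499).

1

(4338/7499)
  = -(2169/7499)    [7499 ≡ 3 mod 8 ⇒ (2/7499) = -1]
  = -(7499/2169)    [QR: 2169 ≡ 1 mod 4, sign kept]
  = -(992/2169)    [7499 ≡ 992 mod 2169]
  = -(31/2169)    [2169 ≡ 1 mod 8 ⇒ (2/2169)^5 = +1]
  = -(2169/31)    [QR: 2169 ≡ 1 mod 4, sign kept]
  = -(30/31)    [2169 ≡ 30 mod 31]
  = -(15/31)    [31 ≡ 7 mod 8 ⇒ (2/31) = +1]
  = (31/15)    [QR: both ≡ 3 mod 4, sign flips]
  = (1/15)    [31 ≡ 1 mod 15]
  = 1    [(1/15) = 1]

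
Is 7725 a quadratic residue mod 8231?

7725 ≡ 1 (mod 4), so quadratic reciprocity gives (7725/8231) = (8231/7725). Reduce: 8231 ≡ 506 (mod 7725). Now have (506/7725).
Factor out 2: 506 = 2·253. Since 7725 ≡ 5 (mod 8), (2/7725) = -1. Now have -(253/7725).
253 ≡ 1 (mod 4), so quadratic reciprocity gives (253/7725) = (7725/253). Reduce: 7725 ≡ 135 (mod 253). Now have -(135/253).
253 ≡ 1 (mod 4), so quadratic reciprocity gives (135/253) = (253/135). Reduce: 253 ≡ 118 (mod 135). Now have -(118/135).
Factor out 2: 118 = 2·59. Since 135 ≡ 7 (mod 8), (2/135) = +1. Now have -(59/135).
Both 59 ≡ 3 and 135 ≡ 3 (mod 4), so reciprocity gives (59/135) = -(135/59). Reduce: 135 ≡ 17 (mod 59). Now have (17/59).
17 ≡ 1 (mod 4), so quadratic reciprocity gives (17/59) = (59/17). Reduce: 59 ≡ 8 (mod 17). Now have (8/17).
Factor out 2: 8 = 2^3. Since 17 ≡ 1 (mod 8), (2/17) = +1, and (2/17)^3 = +1. Now have (1/17).
(1/17) = 1. Collecting the sign factors: 1.
The Legendre symbol is 1, so x^2 ≡ 7725 (mod 8231) has solution.

yes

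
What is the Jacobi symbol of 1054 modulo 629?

0

(1054 / 629)
  = (425 / 629)    [1054 ≡ 425 mod 629]
  = (629 / 425)    [QR: 425 ≡ 1 mod 4, sign kept]
  = (204 / 425)    [629 ≡ 204 mod 425]
  = (51 / 425)    [425 ≡ 1 mod 8 ⇒ (2 / 425)^2 = +1]
  = (425 / 51)    [QR: 425 ≡ 1 mod 4, sign kept]
  = (17 / 51)    [425 ≡ 17 mod 51]
  = (51 / 17)    [QR: 17 ≡ 1 mod 4, sign kept]
  = (0 / 17)    [51 ≡ 0 mod 17]
  = 0    [numerator 0, gcd > 1]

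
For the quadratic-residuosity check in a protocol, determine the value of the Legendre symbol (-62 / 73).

(-62 / 73)
  = (62 / 73)    [73 ≡ 1 mod 4 ⇒ (-1 / 73) = +1]
  = (31 / 73)    [73 ≡ 1 mod 8 ⇒ (2 / 73) = +1]
  = (73 / 31)    [QR: 73 ≡ 1 mod 4, sign kept]
  = (11 / 31)    [73 ≡ 11 mod 31]
  = -(31 / 11)    [QR: both ≡ 3 mod 4, sign flips]
  = -(9 / 11)    [31 ≡ 9 mod 11]
  = -(11 / 9)    [QR: 9 ≡ 1 mod 4, sign kept]
  = -(2 / 9)    [11 ≡ 2 mod 9]
  = -(1 / 9)    [9 ≡ 1 mod 8 ⇒ (2 / 9) = +1]
  = -1    [(1 / 9) = 1]

-1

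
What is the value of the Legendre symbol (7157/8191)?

-1

(7157/8191)
  = (8191/7157)    [QR: 7157 ≡ 1 mod 4, sign kept]
  = (1034/7157)    [8191 ≡ 1034 mod 7157]
  = -(517/7157)    [7157 ≡ 5 mod 8 ⇒ (2/7157) = -1]
  = -(7157/517)    [QR: 517 ≡ 1 mod 4, sign kept]
  = -(436/517)    [7157 ≡ 436 mod 517]
  = -(109/517)    [517 ≡ 5 mod 8 ⇒ (2/517)^2 = +1]
  = -(517/109)    [QR: 109 ≡ 1 mod 4, sign kept]
  = -(81/109)    [517 ≡ 81 mod 109]
  = -(109/81)    [QR: 81 ≡ 1 mod 4, sign kept]
  = -(28/81)    [109 ≡ 28 mod 81]
  = -(7/81)    [81 ≡ 1 mod 8 ⇒ (2/81)^2 = +1]
  = -(81/7)    [QR: 81 ≡ 1 mod 4, sign kept]
  = -(4/7)    [81 ≡ 4 mod 7]
  = -(1/7)    [7 ≡ 7 mod 8 ⇒ (2/7)^2 = +1]
  = -1    [(1/7) = 1]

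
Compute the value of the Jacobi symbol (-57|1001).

(-57|1001)
  = (944|1001)    [-57 ≡ 944 mod 1001]
  = (59|1001)    [1001 ≡ 1 mod 8 ⇒ (2|1001)^4 = +1]
  = (1001|59)    [QR: 1001 ≡ 1 mod 4, sign kept]
  = (57|59)    [1001 ≡ 57 mod 59]
  = (59|57)    [QR: 57 ≡ 1 mod 4, sign kept]
  = (2|57)    [59 ≡ 2 mod 57]
  = (1|57)    [57 ≡ 1 mod 8 ⇒ (2|57) = +1]
  = 1    [(1|57) = 1]

1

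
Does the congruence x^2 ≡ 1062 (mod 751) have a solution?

Reduce the numerator: 1062 ≡ 311 (mod 751), so (1062|751) = (311|751).
Both 311 ≡ 3 and 751 ≡ 3 (mod 4), so reciprocity gives (311|751) = -(751|311). Reduce: 751 ≡ 129 (mod 311). Now have -(129|311).
129 ≡ 1 (mod 4), so quadratic reciprocity gives (129|311) = (311|129). Reduce: 311 ≡ 53 (mod 129). Now have -(53|129).
53 ≡ 1 (mod 4), so quadratic reciprocity gives (53|129) = (129|53). Reduce: 129 ≡ 23 (mod 53). Now have -(23|53).
53 ≡ 1 (mod 4), so quadratic reciprocity gives (23|53) = (53|23). Reduce: 53 ≡ 7 (mod 23). Now have -(7|23).
Both 7 ≡ 3 and 23 ≡ 3 (mod 4), so reciprocity gives (7|23) = -(23|7). Reduce: 23 ≡ 2 (mod 7). Now have (2|7).
Factor out 2: 2 = 2. Since 7 ≡ 7 (mod 8), (2|7) = +1. Now have (1|7).
(1|7) = 1. Collecting the sign factors: 1.
The Legendre symbol is 1, so x^2 ≡ 1062 (mod 751) has solution.

yes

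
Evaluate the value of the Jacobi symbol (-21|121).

(-21|121)
  = (21|121)    [121 ≡ 1 mod 4 ⇒ (-1|121) = +1]
  = (121|21)    [QR: 21 ≡ 1 mod 4, sign kept]
  = (16|21)    [121 ≡ 16 mod 21]
  = (1|21)    [21 ≡ 5 mod 8 ⇒ (2|21)^4 = +1]
  = 1    [(1|21) = 1]

1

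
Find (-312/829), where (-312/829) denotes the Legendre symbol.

(-312/829)
  = (312/829)    [829 ≡ 1 mod 4 ⇒ (-1/829) = +1]
  = -(39/829)    [829 ≡ 5 mod 8 ⇒ (2/829)^3 = -1]
  = -(829/39)    [QR: 829 ≡ 1 mod 4, sign kept]
  = -(10/39)    [829 ≡ 10 mod 39]
  = -(5/39)    [39 ≡ 7 mod 8 ⇒ (2/39) = +1]
  = -(39/5)    [QR: 5 ≡ 1 mod 4, sign kept]
  = -(4/5)    [39 ≡ 4 mod 5]
  = -(1/5)    [5 ≡ 5 mod 8 ⇒ (2/5)^2 = +1]
  = -1    [(1/5) = 1]

-1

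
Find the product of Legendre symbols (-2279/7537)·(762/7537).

By multiplicativity, (-2279·762/7537) = (-2279/7537)·(762/7537).
First factor (-2279/7537):
(-2279/7537)
  = (5258/7537)    [-2279 ≡ 5258 mod 7537]
  = (2629/7537)    [7537 ≡ 1 mod 8 ⇒ (2/7537) = +1]
  = (7537/2629)    [QR: 2629 ≡ 1 mod 4, sign kept]
  = (2279/2629)    [7537 ≡ 2279 mod 2629]
  = (2629/2279)    [QR: 2629 ≡ 1 mod 4, sign kept]
  = (350/2279)    [2629 ≡ 350 mod 2279]
  = (175/2279)    [2279 ≡ 7 mod 8 ⇒ (2/2279) = +1]
  = -(2279/175)    [QR: both ≡ 3 mod 4, sign flips]
  = -(4/175)    [2279 ≡ 4 mod 175]
  = -(1/175)    [175 ≡ 7 mod 8 ⇒ (2/175)^2 = +1]
  = -1    [(1/175) = 1]
Second factor (762/7537):
(762/7537)
  = (381/7537)    [7537 ≡ 1 mod 8 ⇒ (2/7537) = +1]
  = (7537/381)    [QR: 381 ≡ 1 mod 4, sign kept]
  = (298/381)    [7537 ≡ 298 mod 381]
  = -(149/381)    [381 ≡ 5 mod 8 ⇒ (2/381) = -1]
  = -(381/149)    [QR: 149 ≡ 1 mod 4, sign kept]
  = -(83/149)    [381 ≡ 83 mod 149]
  = -(149/83)    [QR: 149 ≡ 1 mod 4, sign kept]
  = -(66/83)    [149 ≡ 66 mod 83]
  = (33/83)    [83 ≡ 3 mod 8 ⇒ (2/83) = -1]
  = (83/33)    [QR: 33 ≡ 1 mod 4, sign kept]
  = (17/33)    [83 ≡ 17 mod 33]
  = (33/17)    [QR: 17 ≡ 1 mod 4, sign kept]
  = (16/17)    [33 ≡ 16 mod 17]
  = (1/17)    [17 ≡ 1 mod 8 ⇒ (2/17)^4 = +1]
  = 1    [(1/17) = 1]
Product: (-1)·(1) = -1.

-1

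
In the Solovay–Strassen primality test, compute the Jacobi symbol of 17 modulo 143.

17 ≡ 1 (mod 4), so quadratic reciprocity gives (17/143) = (143/17). Reduce: 143 ≡ 7 (mod 17). Now have (7/17).
17 ≡ 1 (mod 4), so quadratic reciprocity gives (7/17) = (17/7). Reduce: 17 ≡ 3 (mod 7). Now have (3/7).
Both 3 ≡ 3 and 7 ≡ 3 (mod 4), so reciprocity gives (3/7) = -(7/3). Reduce: 7 ≡ 1 (mod 3). Now have -(1/3).
(1/3) = 1. Collecting the sign factors: -1.

-1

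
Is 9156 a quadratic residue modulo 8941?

Reduce the numerator: 9156 ≡ 215 (mod 8941), so (9156|8941) = (215|8941).
8941 ≡ 1 (mod 4), so quadratic reciprocity gives (215|8941) = (8941|215). Reduce: 8941 ≡ 126 (mod 215). Now have (126|215).
Factor out 2: 126 = 2·63. Since 215 ≡ 7 (mod 8), (2|215) = +1. Now have (63|215).
Both 63 ≡ 3 and 215 ≡ 3 (mod 4), so reciprocity gives (63|215) = -(215|63). Reduce: 215 ≡ 26 (mod 63). Now have -(26|63).
Factor out 2: 26 = 2·13. Since 63 ≡ 7 (mod 8), (2|63) = +1. Now have -(13|63).
13 ≡ 1 (mod 4), so quadratic reciprocity gives (13|63) = (63|13). Reduce: 63 ≡ 11 (mod 13). Now have -(11|13).
13 ≡ 1 (mod 4), so quadratic reciprocity gives (11|13) = (13|11). Reduce: 13 ≡ 2 (mod 11). Now have -(2|11).
Factor out 2: 2 = 2. Since 11 ≡ 3 (mod 8), (2|11) = -1. Now have (1|11).
(1|11) = 1. Collecting the sign factors: 1.
(9156|8941) = 1, and 8941 is prime, so 9156 is a quadratic residue mod 8941.

yes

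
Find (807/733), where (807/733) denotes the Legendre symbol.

Reduce the numerator: 807 ≡ 74 (mod 733), so (807/733) = (74/733).
Factor out 2: 74 = 2·37. Since 733 ≡ 5 (mod 8), (2/733) = -1. Now have -(37/733).
37 ≡ 1 (mod 4), so quadratic reciprocity gives (37/733) = (733/37). Reduce: 733 ≡ 30 (mod 37). Now have -(30/37).
Factor out 2: 30 = 2·15. Since 37 ≡ 5 (mod 8), (2/37) = -1. Now have (15/37).
37 ≡ 1 (mod 4), so quadratic reciprocity gives (15/37) = (37/15). Reduce: 37 ≡ 7 (mod 15). Now have (7/15).
Both 7 ≡ 3 and 15 ≡ 3 (mod 4), so reciprocity gives (7/15) = -(15/7). Reduce: 15 ≡ 1 (mod 7). Now have -(1/7).
(1/7) = 1. Collecting the sign factors: -1.

-1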